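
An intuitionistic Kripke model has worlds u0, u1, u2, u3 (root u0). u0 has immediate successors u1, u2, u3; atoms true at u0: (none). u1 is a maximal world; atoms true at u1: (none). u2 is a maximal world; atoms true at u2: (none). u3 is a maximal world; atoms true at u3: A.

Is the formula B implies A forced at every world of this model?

u0 forces B implies A vacuously: no world accessible from u0 forces the antecedent B.
Since the root u0 forces B implies A and forcing is persistent (monotone upward), every world forces it.

Yes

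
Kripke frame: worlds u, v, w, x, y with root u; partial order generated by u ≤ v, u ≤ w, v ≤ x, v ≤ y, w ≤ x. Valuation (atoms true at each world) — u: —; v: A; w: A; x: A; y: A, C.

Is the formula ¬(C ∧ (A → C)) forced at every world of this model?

No

Not every world: u ⊮ ¬(C ∧ (A → C)).
u ⊮ ¬(C ∧ (A → C)) since y is accessible from u and y ⊩ C ∧ (A → C).
y ⊩ C ∧ (A → C) since y forces both conjuncts.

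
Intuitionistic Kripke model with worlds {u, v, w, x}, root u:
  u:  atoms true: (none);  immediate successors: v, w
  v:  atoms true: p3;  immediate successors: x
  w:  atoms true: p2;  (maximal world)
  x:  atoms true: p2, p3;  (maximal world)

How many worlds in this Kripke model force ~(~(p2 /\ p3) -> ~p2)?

u: does not force it — u ||-/- ~(~(p2 /\ p3) -> ~p2) since v is accessible from u and v ||- ~(p2 /\ p3) -> ~p2.
v: does not force it.
w: forces it.
x: does not force it.
Worlds forcing the formula: {w}.

1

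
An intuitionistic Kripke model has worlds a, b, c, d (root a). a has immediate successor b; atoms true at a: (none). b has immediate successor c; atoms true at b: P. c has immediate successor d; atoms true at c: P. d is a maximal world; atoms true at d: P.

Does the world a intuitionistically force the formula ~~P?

a ||- ~~P: no world accessible from a forces ~P.

Yes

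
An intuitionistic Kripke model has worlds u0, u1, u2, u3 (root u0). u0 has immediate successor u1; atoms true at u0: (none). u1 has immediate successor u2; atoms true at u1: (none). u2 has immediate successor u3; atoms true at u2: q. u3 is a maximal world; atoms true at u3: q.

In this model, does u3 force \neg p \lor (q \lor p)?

u3 \Vdash \neg p \lor (q \lor p) via the disjunct \neg p.

Yes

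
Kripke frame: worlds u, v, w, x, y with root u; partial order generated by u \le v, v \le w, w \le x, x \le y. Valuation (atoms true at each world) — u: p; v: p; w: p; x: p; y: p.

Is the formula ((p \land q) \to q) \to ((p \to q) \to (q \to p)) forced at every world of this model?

u \Vdash ((p \land q) \to q) \to ((p \to q) \to (q \to p)): every world accessible from u that forces (p \land q) \to q (namely u, v, w, x, y) also forces (p \to q) \to (q \to p).
Since the root u forces ((p \land q) \to q) \to ((p \to q) \to (q \to p)) and forcing is persistent (monotone upward), every world forces it.

Yes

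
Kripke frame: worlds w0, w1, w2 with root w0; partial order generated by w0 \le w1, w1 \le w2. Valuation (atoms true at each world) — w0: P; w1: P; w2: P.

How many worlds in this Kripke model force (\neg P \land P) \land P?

0

w0: does not force it — w0 \nVdash (\neg P \land P) \land P since w0 fails \neg P \land P.
w1: does not force it.
w2: does not force it.
Worlds forcing the formula: { }.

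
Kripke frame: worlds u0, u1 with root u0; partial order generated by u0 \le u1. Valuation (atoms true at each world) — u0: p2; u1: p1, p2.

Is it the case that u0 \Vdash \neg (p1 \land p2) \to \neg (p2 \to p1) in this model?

Yes

u0 \Vdash \neg (p1 \land p2) \to \neg (p2 \to p1) vacuously: no world accessible from u0 forces the antecedent \neg (p1 \land p2).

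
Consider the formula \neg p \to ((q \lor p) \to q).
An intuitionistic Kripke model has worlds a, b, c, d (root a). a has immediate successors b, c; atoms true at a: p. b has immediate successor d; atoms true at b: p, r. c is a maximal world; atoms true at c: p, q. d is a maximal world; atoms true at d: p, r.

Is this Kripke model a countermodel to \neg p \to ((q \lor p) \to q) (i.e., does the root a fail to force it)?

No

a \Vdash \neg p \to ((q \lor p) \to q) vacuously: no world accessible from a forces the antecedent \neg p.
So the root a forces \neg p \to ((q \lor p) \to q); the model is not a countermodel.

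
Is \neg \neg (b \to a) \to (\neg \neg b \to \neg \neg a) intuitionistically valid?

This is the distribution of double negation over implication, which is intuitionistically derivable.
Assume \neg \neg (b \to a) and \neg \neg b; suppose \neg a. Then b \to a would give \neg b (by contraposition), contradicting \neg \neg b; so \neg (b \to a), contradicting \neg \neg (b \to a). Hence \neg \neg a.

Yes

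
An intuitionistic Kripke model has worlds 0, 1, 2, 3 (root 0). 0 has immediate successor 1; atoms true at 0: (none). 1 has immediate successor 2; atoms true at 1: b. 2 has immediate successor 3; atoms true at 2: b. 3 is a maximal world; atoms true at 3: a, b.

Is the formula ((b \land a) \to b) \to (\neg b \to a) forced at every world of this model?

0 \Vdash ((b \land a) \to b) \to (\neg b \to a): every world accessible from 0 that forces (b \land a) \to b (namely 0, 1, 2, 3) also forces \neg b \to a.
Since the root 0 forces ((b \land a) \to b) \to (\neg b \to a) and forcing is persistent (monotone upward), every world forces it.

Yes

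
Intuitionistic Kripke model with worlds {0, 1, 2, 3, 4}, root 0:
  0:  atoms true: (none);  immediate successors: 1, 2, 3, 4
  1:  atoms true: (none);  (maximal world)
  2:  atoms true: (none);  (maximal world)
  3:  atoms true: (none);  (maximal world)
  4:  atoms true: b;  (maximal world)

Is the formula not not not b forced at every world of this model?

No

Not every world: 0 does not force not not not b.
0 does not force not not not b since 4 is accessible from 0 and 4 forces not not b.
4 forces not not b: no world accessible from 4 forces not b.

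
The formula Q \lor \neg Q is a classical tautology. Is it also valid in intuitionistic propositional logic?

This is the law of excluded middle, which is not intuitionistically valid.
A Kripke countermodel: worlds u0, u1; order generated by u0 \le u1; atoms true at each world — u0:{}; u1:{Q}.
u0 \nVdash Q \lor \neg Q: neither disjunct is forced at u0.
u0 lacks atom Q, so u0 \nVdash Q.
So the root u0 does not force the formula.

No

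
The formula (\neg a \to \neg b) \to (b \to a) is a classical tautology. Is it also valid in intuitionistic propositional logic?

This is the converse of contraposition, which is not intuitionistically valid.
A Kripke countermodel: worlds w0, w1; order generated by w0 \le w1; atoms true at each world — w0:{b}; w1:{a,b}.
w0 \nVdash (\neg a \to \neg b) \to (b \to a): already at w0 itself, w0 \Vdash \neg a \to \neg b but w0 \nVdash b \to a.
w0 \nVdash b \to a: already at w0 itself, w0 \Vdash b but w0 \nVdash a.
w0 lacks atom a, so w0 \nVdash a.
So the root w0 does not force the formula.

No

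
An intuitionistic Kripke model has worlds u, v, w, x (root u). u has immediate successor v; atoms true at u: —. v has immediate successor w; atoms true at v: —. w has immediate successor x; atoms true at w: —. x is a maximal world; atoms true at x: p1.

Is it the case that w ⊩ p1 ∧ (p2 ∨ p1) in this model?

w ⊮ p1 ∧ (p2 ∨ p1) since w fails p1.

No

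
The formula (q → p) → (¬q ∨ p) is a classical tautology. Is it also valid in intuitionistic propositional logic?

This is the material-implication-as-disjunction principle, which is not intuitionistically valid.
A Kripke countermodel: worlds u, v; order generated by u ≤ v; atoms true at each world — u:{}; v:{p,q}.
u ⊮ (q → p) → (¬q ∨ p): already at u itself, u ⊩ q → p but u ⊮ ¬q ∨ p.
u ⊮ ¬q ∨ p: neither disjunct is forced at u.
u ⊮ ¬q since v is accessible from u and v ⊩ q.
So the root u does not force the formula.

No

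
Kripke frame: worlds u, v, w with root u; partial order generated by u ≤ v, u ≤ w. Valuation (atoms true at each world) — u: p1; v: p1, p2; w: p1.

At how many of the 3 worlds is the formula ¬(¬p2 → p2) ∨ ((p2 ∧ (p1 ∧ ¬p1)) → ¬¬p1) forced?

3

u: forces it.
v: forces it.
w: forces it.
Worlds forcing the formula: {u, v, w}.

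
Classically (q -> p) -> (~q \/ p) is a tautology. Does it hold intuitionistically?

No

This is the material-implication-as-disjunction principle, which is not intuitionistically valid.
A Kripke countermodel: worlds 0, 1; order generated by 0 <= 1; atoms true at each world — 0:{}; 1:{p,q}.
0 ||-/- (q -> p) -> (~q \/ p): already at 0 itself, 0 ||- q -> p but 0 ||-/- ~q \/ p.
0 ||-/- ~q \/ p: neither disjunct is forced at 0.
0 ||-/- ~q since 1 is accessible from 0 and 1 ||- q.
So the root 0 does not force the formula.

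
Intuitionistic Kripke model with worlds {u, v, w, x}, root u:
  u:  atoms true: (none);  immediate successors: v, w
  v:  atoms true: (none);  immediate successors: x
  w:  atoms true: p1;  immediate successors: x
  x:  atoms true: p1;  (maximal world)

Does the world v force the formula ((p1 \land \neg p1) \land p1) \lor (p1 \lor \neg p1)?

v \nVdash ((p1 \land \neg p1) \land p1) \lor (p1 \lor \neg p1): neither disjunct is forced at v.
v \nVdash (p1 \land \neg p1) \land p1 since v fails p1 \land \neg p1.

No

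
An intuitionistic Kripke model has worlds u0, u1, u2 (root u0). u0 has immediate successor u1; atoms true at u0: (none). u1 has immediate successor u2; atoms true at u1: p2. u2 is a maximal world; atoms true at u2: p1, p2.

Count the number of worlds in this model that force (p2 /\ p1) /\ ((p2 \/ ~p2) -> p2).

u0: does not force it — u0 ||-/- (p2 /\ p1) /\ ((p2 \/ ~p2) -> p2) since u0 fails p2 /\ p1.
u1: does not force it — u1 ||-/- (p2 /\ p1) /\ ((p2 \/ ~p2) -> p2) since u1 fails p2 /\ p1.
u2: forces it.
Worlds forcing the formula: {u2}.

1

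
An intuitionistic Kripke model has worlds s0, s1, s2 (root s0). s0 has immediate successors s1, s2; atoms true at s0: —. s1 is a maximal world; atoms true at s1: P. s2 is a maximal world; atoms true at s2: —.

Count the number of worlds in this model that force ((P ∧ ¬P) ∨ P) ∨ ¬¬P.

s0: does not force it — s0 ⊮ ((P ∧ ¬P) ∨ P) ∨ ¬¬P: neither disjunct is forced at s0.
s1: forces it.
s2: does not force it.
Worlds forcing the formula: {s1}.

1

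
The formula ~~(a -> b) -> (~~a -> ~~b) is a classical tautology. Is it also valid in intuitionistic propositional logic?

This is the distribution of double negation over implication, which is intuitionistically derivable.
Assume ~~(a -> b) and ~~a; suppose ~b. Then a -> b would give ~a (by contraposition), contradicting ~~a; so ~(a -> b), contradicting ~~(a -> b). Hence ~~b.

Yes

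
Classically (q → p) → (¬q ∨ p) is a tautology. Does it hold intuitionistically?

No

This is the material-implication-as-disjunction principle, which is not intuitionistically valid.
A Kripke countermodel: worlds u0, u1; order generated by u0 ≤ u1; atoms true at each world — u0:{}; u1:{p,q}.
u0 ⊮ (q → p) → (¬q ∨ p): already at u0 itself, u0 ⊩ q → p but u0 ⊮ ¬q ∨ p.
u0 ⊮ ¬q ∨ p: neither disjunct is forced at u0.
u0 ⊮ ¬q since u1 is accessible from u0 and u1 ⊩ q.
So the root u0 does not force the formula.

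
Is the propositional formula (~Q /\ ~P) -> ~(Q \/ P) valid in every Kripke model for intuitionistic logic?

This is a constructively valid De Morgan direction (conjunction of negations to negated disjunction), which is intuitionistically derivable.
If both ~Q and ~P hold at a world, no accessible world forces Q or forces P, so none forces Q \/ P.

Yes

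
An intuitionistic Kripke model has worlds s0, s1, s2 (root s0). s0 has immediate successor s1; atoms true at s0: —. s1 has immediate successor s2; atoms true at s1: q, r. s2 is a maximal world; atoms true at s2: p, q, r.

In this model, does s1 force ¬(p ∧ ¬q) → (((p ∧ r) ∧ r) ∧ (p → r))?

No

s1 ⊮ ¬(p ∧ ¬q) → (((p ∧ r) ∧ r) ∧ (p → r)): already at s1 itself, s1 ⊩ ¬(p ∧ ¬q) but s1 ⊮ ((p ∧ r) ∧ r) ∧ (p → r).
s1 ⊮ ((p ∧ r) ∧ r) ∧ (p → r) since s1 fails (p ∧ r) ∧ r.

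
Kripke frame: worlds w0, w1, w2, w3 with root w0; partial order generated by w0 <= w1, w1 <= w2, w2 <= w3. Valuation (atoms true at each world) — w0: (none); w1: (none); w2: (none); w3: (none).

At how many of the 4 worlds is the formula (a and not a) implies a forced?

4

w0: forces it.
w1: forces it.
w2: forces it.
w3: forces it.
Worlds forcing the formula: {w0, w1, w2, w3}.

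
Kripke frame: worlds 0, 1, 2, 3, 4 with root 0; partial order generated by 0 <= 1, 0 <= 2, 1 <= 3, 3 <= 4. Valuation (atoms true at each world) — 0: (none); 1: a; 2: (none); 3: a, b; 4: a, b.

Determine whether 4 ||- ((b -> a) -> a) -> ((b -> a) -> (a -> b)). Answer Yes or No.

4 ||- ((b -> a) -> a) -> ((b -> a) -> (a -> b)): every world accessible from 4 that forces (b -> a) -> a (namely 4) also forces (b -> a) -> (a -> b).

Yes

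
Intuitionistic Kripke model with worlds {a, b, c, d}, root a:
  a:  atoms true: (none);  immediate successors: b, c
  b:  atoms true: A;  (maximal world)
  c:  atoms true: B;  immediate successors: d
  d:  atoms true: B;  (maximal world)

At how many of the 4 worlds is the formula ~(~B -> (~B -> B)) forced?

a: does not force it — a ||-/- ~(~B -> (~B -> B)) since c is accessible from a and c ||- ~B -> (~B -> B).
b: forces it.
c: does not force it.
d: does not force it.
Worlds forcing the formula: {b}.

1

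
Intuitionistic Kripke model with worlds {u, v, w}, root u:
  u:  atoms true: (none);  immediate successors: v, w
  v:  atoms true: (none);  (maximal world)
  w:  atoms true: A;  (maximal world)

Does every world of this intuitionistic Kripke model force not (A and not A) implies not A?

No

Not every world: u does not force not (A and not A) implies not A.
u does not force not (A and not A) implies not A: already at u itself, u forces not (A and not A) but u does not force not A.
u does not force not A since w is accessible from u and w forces A.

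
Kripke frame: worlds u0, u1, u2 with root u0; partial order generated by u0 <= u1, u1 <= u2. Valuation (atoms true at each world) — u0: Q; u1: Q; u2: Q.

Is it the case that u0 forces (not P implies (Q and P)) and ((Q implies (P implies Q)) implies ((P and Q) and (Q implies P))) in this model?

u0 does not force (not P implies (Q and P)) and ((Q implies (P implies Q)) implies ((P and Q) and (Q implies P))) since u0 fails not P implies (Q and P).

No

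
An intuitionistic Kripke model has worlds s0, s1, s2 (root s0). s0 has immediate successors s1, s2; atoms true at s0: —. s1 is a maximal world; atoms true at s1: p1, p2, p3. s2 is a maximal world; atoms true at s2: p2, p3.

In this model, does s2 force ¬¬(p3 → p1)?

s2 ⊮ ¬¬(p3 → p1) since s2 is accessible from s2 and s2 ⊩ ¬(p3 → p1).
s2 ⊩ ¬(p3 → p1): no world accessible from s2 forces p3 → p1.

No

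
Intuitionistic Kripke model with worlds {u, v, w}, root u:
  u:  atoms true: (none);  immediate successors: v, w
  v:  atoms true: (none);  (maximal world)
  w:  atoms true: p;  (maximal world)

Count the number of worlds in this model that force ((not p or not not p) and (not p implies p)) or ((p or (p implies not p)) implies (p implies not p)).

2

u: does not force it — u does not force ((not p or not not p) and (not p implies p)) or ((p or (p implies not p)) implies (p implies not p)): neither disjunct is forced at u.
v: forces it.
w: forces it.
Worlds forcing the formula: {v, w}.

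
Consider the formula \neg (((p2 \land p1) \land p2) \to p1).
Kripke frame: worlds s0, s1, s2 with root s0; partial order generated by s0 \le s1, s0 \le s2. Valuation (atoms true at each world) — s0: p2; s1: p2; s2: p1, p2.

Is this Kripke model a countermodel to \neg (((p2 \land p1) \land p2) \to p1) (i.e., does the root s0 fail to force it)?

Yes

s0 \nVdash \neg (((p2 \land p1) \land p2) \to p1) since s0 is accessible from s0 and s0 \Vdash ((p2 \land p1) \land p2) \to p1.
s0 \Vdash ((p2 \land p1) \land p2) \to p1: every world accessible from s0 that forces (p2 \land p1) \land p2 (namely s2) also forces p1.
So the root s0 does not force \neg (((p2 \land p1) \land p2) \to p1); the model is a countermodel.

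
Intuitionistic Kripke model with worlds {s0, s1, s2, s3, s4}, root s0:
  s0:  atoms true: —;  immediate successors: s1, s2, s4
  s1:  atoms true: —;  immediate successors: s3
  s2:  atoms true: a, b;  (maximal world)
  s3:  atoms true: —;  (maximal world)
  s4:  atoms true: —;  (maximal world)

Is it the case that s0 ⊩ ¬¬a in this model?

No

s0 ⊮ ¬¬a since s1 is accessible from s0 and s1 ⊩ ¬a.
s1 ⊩ ¬a: no world accessible from s1 forces a.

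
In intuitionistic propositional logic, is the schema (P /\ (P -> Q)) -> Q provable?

Yes

This is modus ponens in implicational form, which is intuitionistically derivable.
If a world forces P and P -> Q, then applying the implication at that world (which is accessible from itself) gives Q.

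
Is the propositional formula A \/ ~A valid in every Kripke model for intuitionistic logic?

This is the law of excluded middle, which is not intuitionistically valid.
A Kripke countermodel: worlds a, b; order generated by a <= b; atoms true at each world — a:{}; b:{A}.
a ||-/- A \/ ~A: neither disjunct is forced at a.
a lacks atom A, so a ||-/- A.
So the root a does not force the formula.

No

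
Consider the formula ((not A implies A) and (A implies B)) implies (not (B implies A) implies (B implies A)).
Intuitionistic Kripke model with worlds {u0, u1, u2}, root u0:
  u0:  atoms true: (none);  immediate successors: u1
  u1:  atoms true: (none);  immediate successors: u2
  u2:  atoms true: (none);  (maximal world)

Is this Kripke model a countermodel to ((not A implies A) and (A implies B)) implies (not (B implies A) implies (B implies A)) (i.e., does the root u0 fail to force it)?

No

u0 forces ((not A implies A) and (A implies B)) implies (not (B implies A) implies (B implies A)) vacuously: no world accessible from u0 forces the antecedent (not A implies A) and (A implies B).
So the root u0 forces ((not A implies A) and (A implies B)) implies (not (B implies A) implies (B implies A)); the model is not a countermodel.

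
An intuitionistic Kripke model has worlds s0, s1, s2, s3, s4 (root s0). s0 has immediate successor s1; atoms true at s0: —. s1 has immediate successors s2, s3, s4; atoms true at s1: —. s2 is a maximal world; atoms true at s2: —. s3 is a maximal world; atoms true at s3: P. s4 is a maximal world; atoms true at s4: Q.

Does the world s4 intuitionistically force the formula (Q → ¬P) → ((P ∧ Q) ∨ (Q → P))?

s4 ⊮ (Q → ¬P) → ((P ∧ Q) ∨ (Q → P)): already at s4 itself, s4 ⊩ Q → ¬P but s4 ⊮ (P ∧ Q) ∨ (Q → P).
s4 ⊮ (P ∧ Q) ∨ (Q → P): neither disjunct is forced at s4.
s4 ⊮ P ∧ Q since s4 fails P.

No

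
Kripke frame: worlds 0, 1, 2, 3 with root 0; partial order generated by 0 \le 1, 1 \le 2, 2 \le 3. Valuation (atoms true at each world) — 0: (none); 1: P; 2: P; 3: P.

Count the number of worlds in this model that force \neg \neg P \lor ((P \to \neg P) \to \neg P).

4

0: forces it.
1: forces it.
2: forces it.
3: forces it.
Worlds forcing the formula: {0, 1, 2, 3}.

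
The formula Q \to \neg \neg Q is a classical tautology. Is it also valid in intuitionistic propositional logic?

Yes

This is double-negation introduction, which is intuitionistically derivable.
If a world forces Q then every accessible world forces Q (persistence), so none forces \neg Q; hence \neg \neg Q.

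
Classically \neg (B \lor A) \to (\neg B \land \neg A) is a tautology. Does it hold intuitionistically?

This is a constructively valid De Morgan direction (negated disjunction to conjunction of negations), which is intuitionistically derivable.
From \neg (B \lor A): if B held then B \lor A would, contradiction — so \neg B; similarly \neg A.

Yes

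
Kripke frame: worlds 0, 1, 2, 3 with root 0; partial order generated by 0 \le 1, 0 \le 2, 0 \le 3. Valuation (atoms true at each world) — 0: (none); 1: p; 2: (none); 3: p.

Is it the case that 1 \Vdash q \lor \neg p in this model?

1 \nVdash q \lor \neg p: neither disjunct is forced at 1.
1 lacks atom q, so 1 \nVdash q.

No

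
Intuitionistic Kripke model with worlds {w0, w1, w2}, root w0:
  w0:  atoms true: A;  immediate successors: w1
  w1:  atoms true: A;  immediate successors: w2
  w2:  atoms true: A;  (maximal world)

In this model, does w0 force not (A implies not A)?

Yes

w0 forces not (A implies not A): no world accessible from w0 forces A implies not A.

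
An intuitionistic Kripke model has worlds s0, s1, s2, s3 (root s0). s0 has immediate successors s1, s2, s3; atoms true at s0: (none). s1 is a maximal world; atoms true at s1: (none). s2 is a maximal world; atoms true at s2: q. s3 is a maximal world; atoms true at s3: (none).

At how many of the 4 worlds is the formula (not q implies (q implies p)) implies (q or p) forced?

1

s0: does not force it — s0 does not force (not q implies (q implies p)) implies (q or p): already at s0 itself, s0 forces not q implies (q implies p) but s0 does not force q or p.
s1: does not force it — s1 does not force (not q implies (q implies p)) implies (q or p): already at s1 itself, s1 forces not q implies (q implies p) but s1 does not force q or p.
s2: forces it.
s3: does not force it.
Worlds forcing the formula: {s2}.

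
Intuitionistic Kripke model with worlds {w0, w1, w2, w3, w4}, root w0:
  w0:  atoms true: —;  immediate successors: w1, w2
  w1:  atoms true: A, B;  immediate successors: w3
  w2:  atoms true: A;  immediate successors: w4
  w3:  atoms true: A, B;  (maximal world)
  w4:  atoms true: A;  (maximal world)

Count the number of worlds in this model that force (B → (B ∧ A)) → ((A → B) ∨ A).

4

w0: does not force it — w0 ⊮ (B → (B ∧ A)) → ((A → B) ∨ A): already at w0 itself, w0 ⊩ B → (B ∧ A) but w0 ⊮ (A → B) ∨ A.
w1: forces it.
w2: forces it.
w3: forces it.
w4: forces it.
Worlds forcing the formula: {w1, w2, w3, w4}.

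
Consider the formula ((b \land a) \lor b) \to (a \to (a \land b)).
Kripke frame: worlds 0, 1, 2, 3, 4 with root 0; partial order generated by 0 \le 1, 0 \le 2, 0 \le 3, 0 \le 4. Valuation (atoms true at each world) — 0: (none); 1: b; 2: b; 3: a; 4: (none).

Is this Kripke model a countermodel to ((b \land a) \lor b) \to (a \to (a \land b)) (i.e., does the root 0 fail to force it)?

0 \Vdash ((b \land a) \lor b) \to (a \to (a \land b)): every world accessible from 0 that forces (b \land a) \lor b (namely 1, 2) also forces a \to (a \land b).
So the root 0 forces ((b \land a) \lor b) \to (a \to (a \land b)); the model is not a countermodel.

No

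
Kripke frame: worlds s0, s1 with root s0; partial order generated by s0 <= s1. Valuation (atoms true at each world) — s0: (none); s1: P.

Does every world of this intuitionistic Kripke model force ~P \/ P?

Not every world: s0 ||-/- ~P \/ P.
s0 ||-/- ~P \/ P: neither disjunct is forced at s0.
s0 ||-/- ~P since s1 is accessible from s0 and s1 ||- P.

No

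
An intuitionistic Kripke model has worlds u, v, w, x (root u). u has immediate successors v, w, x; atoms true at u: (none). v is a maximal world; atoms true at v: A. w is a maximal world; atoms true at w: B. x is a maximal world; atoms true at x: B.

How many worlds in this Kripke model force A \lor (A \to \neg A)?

3

u: does not force it — u \nVdash A \lor (A \to \neg A): neither disjunct is forced at u.
v: forces it.
w: forces it.
x: forces it.
Worlds forcing the formula: {v, w, x}.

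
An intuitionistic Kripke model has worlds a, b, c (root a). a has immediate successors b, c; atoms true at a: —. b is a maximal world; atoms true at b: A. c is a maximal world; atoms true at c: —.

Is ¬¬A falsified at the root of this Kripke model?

Yes

a ⊮ ¬¬A since c is accessible from a and c ⊩ ¬A.
c ⊩ ¬A: no world accessible from c forces A.
So the root a does not force ¬¬A; the model is a countermodel.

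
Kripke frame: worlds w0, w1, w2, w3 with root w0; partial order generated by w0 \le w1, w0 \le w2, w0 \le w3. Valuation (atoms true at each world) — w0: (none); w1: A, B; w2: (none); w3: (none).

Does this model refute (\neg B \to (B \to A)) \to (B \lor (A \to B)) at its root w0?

No

w0 \Vdash (\neg B \to (B \to A)) \to (B \lor (A \to B)): every world accessible from w0 that forces \neg B \to (B \to A) (namely w0, w1, w2, w3) also forces B \lor (A \to B).
So the root w0 forces (\neg B \to (B \to A)) \to (B \lor (A \to B)); the model is not a countermodel.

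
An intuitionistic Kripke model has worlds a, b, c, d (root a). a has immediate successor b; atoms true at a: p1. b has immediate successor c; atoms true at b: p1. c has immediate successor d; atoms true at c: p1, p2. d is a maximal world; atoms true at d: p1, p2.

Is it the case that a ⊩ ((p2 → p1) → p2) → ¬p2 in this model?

No

a ⊮ ((p2 → p1) → p2) → ¬p2: at the accessible world c, c ⊩ (p2 → p1) → p2 but c ⊮ ¬p2.
c ⊮ ¬p2 since c is accessible from c and c ⊩ p2.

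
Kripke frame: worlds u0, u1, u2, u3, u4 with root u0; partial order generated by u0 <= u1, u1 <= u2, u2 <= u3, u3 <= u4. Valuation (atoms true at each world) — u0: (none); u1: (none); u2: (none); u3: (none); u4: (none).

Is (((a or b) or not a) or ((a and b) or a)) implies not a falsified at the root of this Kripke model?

No

u0 forces (((a or b) or not a) or ((a and b) or a)) implies not a: every world accessible from u0 that forces ((a or b) or not a) or ((a and b) or a) (namely u0, u1, u2, u3, u4) also forces not a.
So the root u0 forces (((a or b) or not a) or ((a and b) or a)) implies not a; the model is not a countermodel.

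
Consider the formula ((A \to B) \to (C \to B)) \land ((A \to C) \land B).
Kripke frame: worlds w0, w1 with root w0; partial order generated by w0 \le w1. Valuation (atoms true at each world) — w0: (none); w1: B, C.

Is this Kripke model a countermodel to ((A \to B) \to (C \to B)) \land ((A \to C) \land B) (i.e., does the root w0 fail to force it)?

w0 \nVdash ((A \to B) \to (C \to B)) \land ((A \to C) \land B) since w0 fails (A \to C) \land B.
So the root w0 does not force ((A \to B) \to (C \to B)) \land ((A \to C) \land B); the model is a countermodel.

Yes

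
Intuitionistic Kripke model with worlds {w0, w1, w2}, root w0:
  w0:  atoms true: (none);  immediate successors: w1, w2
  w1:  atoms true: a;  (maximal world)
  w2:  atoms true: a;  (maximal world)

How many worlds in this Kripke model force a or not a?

2

w0: does not force it — w0 does not force a or not a: neither disjunct is forced at w0.
w1: forces it.
w2: forces it.
Worlds forcing the formula: {w1, w2}.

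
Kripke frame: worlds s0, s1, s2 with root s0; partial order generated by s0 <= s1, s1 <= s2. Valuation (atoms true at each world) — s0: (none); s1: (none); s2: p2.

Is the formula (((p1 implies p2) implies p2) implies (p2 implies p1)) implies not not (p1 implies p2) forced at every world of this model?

Yes

s0 forces (((p1 implies p2) implies p2) implies (p2 implies p1)) implies not not (p1 implies p2) vacuously: no world accessible from s0 forces the antecedent ((p1 implies p2) implies p2) implies (p2 implies p1).
Since the root s0 forces (((p1 implies p2) implies p2) implies (p2 implies p1)) implies not not (p1 implies p2) and forcing is persistent (monotone upward), every world forces it.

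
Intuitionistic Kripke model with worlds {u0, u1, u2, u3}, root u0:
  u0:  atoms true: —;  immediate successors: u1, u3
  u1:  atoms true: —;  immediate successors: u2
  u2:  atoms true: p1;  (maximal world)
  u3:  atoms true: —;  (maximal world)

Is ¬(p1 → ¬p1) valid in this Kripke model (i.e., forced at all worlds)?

Not every world: u0 ⊮ ¬(p1 → ¬p1).
u0 ⊮ ¬(p1 → ¬p1) since u3 is accessible from u0 and u3 ⊩ p1 → ¬p1.
u3 ⊩ p1 → ¬p1 vacuously: no world accessible from u3 forces the antecedent p1.

No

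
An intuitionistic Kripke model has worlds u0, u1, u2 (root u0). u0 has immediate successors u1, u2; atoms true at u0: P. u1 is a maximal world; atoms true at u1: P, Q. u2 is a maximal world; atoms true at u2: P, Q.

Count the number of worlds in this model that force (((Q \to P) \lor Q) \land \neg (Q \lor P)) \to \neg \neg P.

3

u0: forces it.
u1: forces it.
u2: forces it.
Worlds forcing the formula: {u0, u1, u2}.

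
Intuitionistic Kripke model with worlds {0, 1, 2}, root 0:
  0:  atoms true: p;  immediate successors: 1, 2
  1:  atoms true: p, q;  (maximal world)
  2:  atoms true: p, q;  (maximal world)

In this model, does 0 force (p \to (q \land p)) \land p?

0 \nVdash (p \to (q \land p)) \land p since 0 fails p \to (q \land p).

No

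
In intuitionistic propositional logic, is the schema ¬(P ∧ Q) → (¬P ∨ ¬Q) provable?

No

This is the constructively invalid direction of De Morgan's law for conjunction, which is not intuitionistically valid.
A Kripke countermodel: worlds 0, 1, 2; order generated by 0 ≤ 1, 0 ≤ 2; atoms true at each world — 0:{}; 1:{P}; 2:{Q}.
0 ⊮ ¬(P ∧ Q) → (¬P ∨ ¬Q): already at 0 itself, 0 ⊩ ¬(P ∧ Q) but 0 ⊮ ¬P ∨ ¬Q.
0 ⊮ ¬P ∨ ¬Q: neither disjunct is forced at 0.
0 ⊮ ¬P since 1 is accessible from 0 and 1 ⊩ P.
So the root 0 does not force the formula.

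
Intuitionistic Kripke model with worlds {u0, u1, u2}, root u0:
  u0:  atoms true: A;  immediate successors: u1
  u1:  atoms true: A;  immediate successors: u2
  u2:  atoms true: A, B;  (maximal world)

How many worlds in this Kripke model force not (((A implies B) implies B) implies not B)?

u0: forces it.
u1: forces it.
u2: forces it.
Worlds forcing the formula: {u0, u1, u2}.

3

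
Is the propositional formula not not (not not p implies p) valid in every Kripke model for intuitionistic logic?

This is the double negation of double-negation elimination, which is intuitionistically derivable.
By Glivenko's theorem the double negation of any classical propositional tautology is intuitionistically provable; not not p implies p is classically a tautology.

Yes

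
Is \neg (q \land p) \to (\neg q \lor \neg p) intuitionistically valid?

This is the constructively invalid direction of De Morgan's law for conjunction, which is not intuitionistically valid.
A Kripke countermodel: worlds w0, w1, w2; order generated by w0 \le w1, w0 \le w2; atoms true at each world — w0:{}; w1:{q}; w2:{p}.
w0 \nVdash \neg (q \land p) \to (\neg q \lor \neg p): already at w0 itself, w0 \Vdash \neg (q \land p) but w0 \nVdash \neg q \lor \neg p.
w0 \nVdash \neg q \lor \neg p: neither disjunct is forced at w0.
w0 \nVdash \neg q since w1 is accessible from w0 and w1 \Vdash q.
So the root w0 does not force the formula.

No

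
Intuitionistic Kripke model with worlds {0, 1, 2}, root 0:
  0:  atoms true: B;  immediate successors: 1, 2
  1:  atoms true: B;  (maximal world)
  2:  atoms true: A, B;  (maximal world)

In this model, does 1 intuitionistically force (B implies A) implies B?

1 forces (B implies A) implies B vacuously: no world accessible from 1 forces the antecedent B implies A.

Yes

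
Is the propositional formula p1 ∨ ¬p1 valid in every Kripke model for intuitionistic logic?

This is the law of excluded middle, which is not intuitionistically valid.
A Kripke countermodel: worlds u, v; order generated by u ≤ v; atoms true at each world — u:{}; v:{p1}.
u ⊮ p1 ∨ ¬p1: neither disjunct is forced at u.
u lacks atom p1, so u ⊮ p1.
So the root u does not force the formula.

No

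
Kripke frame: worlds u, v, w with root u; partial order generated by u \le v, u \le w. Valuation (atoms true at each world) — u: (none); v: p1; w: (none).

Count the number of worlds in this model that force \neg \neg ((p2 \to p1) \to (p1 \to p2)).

u: does not force it — u \nVdash \neg \neg ((p2 \to p1) \to (p1 \to p2)) since v is accessible from u and v \Vdash \neg ((p2 \to p1) \to (p1 \to p2)).
v: does not force it — v \nVdash \neg \neg ((p2 \to p1) \to (p1 \to p2)) since v is accessible from v and v \Vdash \neg ((p2 \to p1) \to (p1 \to p2)).
w: forces it.
Worlds forcing the formula: {w}.

1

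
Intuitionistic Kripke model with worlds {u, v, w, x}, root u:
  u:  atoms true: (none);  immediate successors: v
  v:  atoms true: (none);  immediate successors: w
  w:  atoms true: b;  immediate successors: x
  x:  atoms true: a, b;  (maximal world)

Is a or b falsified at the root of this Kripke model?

u does not force a or b: neither disjunct is forced at u.
u lacks atom a, so u does not force a.
So the root u does not force a or b; the model is a countermodel.

Yes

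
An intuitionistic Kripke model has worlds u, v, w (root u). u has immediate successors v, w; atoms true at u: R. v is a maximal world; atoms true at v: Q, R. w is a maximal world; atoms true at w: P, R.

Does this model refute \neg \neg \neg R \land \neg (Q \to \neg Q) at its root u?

u \nVdash \neg \neg \neg R \land \neg (Q \to \neg Q) since u fails \neg \neg \neg R.
So the root u does not force \neg \neg \neg R \land \neg (Q \to \neg Q); the model is a countermodel.

Yes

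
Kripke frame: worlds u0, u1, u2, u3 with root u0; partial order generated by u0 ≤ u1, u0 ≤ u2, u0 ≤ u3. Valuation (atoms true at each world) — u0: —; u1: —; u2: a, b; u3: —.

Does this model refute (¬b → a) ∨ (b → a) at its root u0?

u0 ⊩ (¬b → a) ∨ (b → a) via the disjunct b → a.
So the root u0 forces (¬b → a) ∨ (b → a); the model is not a countermodel.

No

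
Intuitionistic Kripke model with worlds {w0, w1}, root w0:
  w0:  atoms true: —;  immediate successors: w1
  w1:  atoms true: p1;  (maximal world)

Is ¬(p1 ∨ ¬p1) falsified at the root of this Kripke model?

w0 ⊮ ¬(p1 ∨ ¬p1) since w1 is accessible from w0 and w1 ⊩ p1 ∨ ¬p1.
w1 ⊩ p1 ∨ ¬p1 via the disjunct p1.
So the root w0 does not force ¬(p1 ∨ ¬p1); the model is a countermodel.

Yes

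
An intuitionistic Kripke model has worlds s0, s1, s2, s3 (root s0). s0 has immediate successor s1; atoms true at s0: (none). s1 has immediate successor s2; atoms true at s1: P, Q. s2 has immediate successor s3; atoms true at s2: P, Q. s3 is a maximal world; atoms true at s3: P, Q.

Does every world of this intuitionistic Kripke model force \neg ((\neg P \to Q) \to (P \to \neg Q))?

s0 \Vdash \neg ((\neg P \to Q) \to (P \to \neg Q)): no world accessible from s0 forces (\neg P \to Q) \to (P \to \neg Q).
Since the root s0 forces \neg ((\neg P \to Q) \to (P \to \neg Q)) and forcing is persistent (monotone upward), every world forces it.

Yes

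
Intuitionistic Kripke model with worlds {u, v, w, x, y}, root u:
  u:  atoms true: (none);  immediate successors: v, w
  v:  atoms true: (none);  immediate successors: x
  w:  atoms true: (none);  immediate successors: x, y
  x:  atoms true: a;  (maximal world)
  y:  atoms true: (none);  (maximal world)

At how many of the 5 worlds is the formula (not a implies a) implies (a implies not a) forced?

1

u: does not force it — u does not force (not a implies a) implies (a implies not a): at the accessible world v, v forces not a implies a but v does not force a implies not a.
v: does not force it.
w: does not force it.
x: does not force it.
y: forces it.
Worlds forcing the formula: {y}.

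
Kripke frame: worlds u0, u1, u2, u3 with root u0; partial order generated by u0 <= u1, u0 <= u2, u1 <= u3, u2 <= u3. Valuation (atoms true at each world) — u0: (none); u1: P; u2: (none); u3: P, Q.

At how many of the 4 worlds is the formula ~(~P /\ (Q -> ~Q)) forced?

4

u0: forces it.
u1: forces it.
u2: forces it.
u3: forces it.
Worlds forcing the formula: {u0, u1, u2, u3}.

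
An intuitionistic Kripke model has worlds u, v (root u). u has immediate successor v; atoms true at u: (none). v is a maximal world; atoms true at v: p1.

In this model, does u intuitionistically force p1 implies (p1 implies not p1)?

u does not force p1 implies (p1 implies not p1): at the accessible world v, v forces p1 but v does not force p1 implies not p1.
v does not force p1 implies not p1: already at v itself, v forces p1 but v does not force not p1.
v does not force not p1 since v is accessible from v and v forces p1.

No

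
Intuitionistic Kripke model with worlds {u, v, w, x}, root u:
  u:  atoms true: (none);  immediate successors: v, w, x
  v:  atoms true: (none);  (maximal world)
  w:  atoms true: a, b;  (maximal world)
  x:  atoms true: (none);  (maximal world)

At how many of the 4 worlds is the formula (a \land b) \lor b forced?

1

u: does not force it — u \nVdash (a \land b) \lor b: neither disjunct is forced at u.
v: does not force it — v \nVdash (a \land b) \lor b: neither disjunct is forced at v.
w: forces it.
x: does not force it — x \nVdash (a \land b) \lor b: neither disjunct is forced at x.
Worlds forcing the formula: {w}.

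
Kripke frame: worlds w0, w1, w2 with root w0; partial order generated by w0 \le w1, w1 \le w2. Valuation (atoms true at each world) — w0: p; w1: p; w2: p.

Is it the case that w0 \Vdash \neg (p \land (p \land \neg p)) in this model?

Yes

w0 \Vdash \neg (p \land (p \land \neg p)): no world accessible from w0 forces p \land (p \land \neg p).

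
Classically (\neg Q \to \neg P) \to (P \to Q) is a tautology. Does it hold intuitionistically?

This is the converse of contraposition, which is not intuitionistically valid.
A Kripke countermodel: worlds 0, 1; order generated by 0 \le 1; atoms true at each world — 0:{P}; 1:{P,Q}.
0 \nVdash (\neg Q \to \neg P) \to (P \to Q): already at 0 itself, 0 \Vdash \neg Q \to \neg P but 0 \nVdash P \to Q.
0 \nVdash P \to Q: already at 0 itself, 0 \Vdash P but 0 \nVdash Q.
0 lacks atom Q, so 0 \nVdash Q.
So the root 0 does not force the formula.

No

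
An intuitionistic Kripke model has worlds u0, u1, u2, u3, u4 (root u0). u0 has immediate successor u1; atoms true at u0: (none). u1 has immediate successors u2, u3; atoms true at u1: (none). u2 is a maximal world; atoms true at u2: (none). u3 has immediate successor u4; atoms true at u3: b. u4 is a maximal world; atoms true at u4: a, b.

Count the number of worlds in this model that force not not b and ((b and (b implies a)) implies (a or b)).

u0: does not force it — u0 does not force not not b and ((b and (b implies a)) implies (a or b)) since u0 fails not not b.
u1: does not force it.
u2: does not force it.
u3: forces it.
u4: forces it.
Worlds forcing the formula: {u3, u4}.

2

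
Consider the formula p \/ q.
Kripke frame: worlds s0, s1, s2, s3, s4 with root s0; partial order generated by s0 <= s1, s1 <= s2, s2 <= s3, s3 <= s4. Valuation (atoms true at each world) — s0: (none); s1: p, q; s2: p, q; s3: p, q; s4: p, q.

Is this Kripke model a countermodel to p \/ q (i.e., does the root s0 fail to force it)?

s0 ||-/- p \/ q: neither disjunct is forced at s0.
s0 lacks atom p, so s0 ||-/- p.
So the root s0 does not force p \/ q; the model is a countermodel.

Yes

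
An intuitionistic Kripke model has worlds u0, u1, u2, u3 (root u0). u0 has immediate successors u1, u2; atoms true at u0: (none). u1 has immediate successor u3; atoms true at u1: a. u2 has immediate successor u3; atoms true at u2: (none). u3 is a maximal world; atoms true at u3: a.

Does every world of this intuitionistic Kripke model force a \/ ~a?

No

Not every world: u0 ||-/- a \/ ~a.
u0 ||-/- a \/ ~a: neither disjunct is forced at u0.
u0 lacks atom a, so u0 ||-/- a.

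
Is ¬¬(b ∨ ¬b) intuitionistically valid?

Yes

This is the double negation of excluded middle, which is intuitionistically derivable.
Assuming ¬(b ∨ ¬b): from b we'd get b ∨ ¬b, so ¬b; but then b ∨ ¬b again — contradiction. Hence ¬¬(b ∨ ¬b).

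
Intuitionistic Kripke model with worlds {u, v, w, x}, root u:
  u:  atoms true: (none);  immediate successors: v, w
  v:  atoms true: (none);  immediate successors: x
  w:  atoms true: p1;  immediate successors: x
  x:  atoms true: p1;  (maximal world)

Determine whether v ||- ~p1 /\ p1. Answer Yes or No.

No

v ||-/- ~p1 /\ p1 since v fails ~p1.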